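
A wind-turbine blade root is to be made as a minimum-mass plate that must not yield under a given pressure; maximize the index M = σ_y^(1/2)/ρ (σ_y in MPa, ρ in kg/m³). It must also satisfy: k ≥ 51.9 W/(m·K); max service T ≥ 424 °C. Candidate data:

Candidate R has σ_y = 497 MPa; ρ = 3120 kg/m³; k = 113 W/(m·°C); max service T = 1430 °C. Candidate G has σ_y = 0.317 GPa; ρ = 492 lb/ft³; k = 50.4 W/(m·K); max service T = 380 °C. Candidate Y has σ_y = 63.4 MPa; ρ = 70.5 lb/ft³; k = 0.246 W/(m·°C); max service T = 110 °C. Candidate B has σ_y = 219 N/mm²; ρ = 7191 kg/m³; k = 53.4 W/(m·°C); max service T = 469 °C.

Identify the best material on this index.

Screen on constraints: k ≥ 51.9 W/(m·K); max service T ≥ 424 °C. Survivors: candidate R, candidate B.
Normalizing units and computing the index:
  candidate R: σ_y = 497.0 MPa, ρ = 3120 kg/m³
  candidate B: σ_y = 219.0 MPa, ρ = 7191 kg/m³
  candidate R: M = 7.15×10⁻³
  candidate B: M = 2.06×10⁻³
Candidate R ranks first.

candidate R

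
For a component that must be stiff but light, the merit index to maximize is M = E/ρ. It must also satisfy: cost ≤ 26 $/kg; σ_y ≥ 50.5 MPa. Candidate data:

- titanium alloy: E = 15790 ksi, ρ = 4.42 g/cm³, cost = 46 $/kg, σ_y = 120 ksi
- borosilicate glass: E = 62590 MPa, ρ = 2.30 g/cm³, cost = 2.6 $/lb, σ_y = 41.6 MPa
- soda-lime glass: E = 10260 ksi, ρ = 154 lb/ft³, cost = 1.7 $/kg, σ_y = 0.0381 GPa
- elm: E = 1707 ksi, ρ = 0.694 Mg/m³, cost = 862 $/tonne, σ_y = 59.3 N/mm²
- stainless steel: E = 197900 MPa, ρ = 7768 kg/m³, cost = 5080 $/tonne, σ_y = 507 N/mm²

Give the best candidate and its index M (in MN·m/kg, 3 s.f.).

Screen on constraints: cost ≤ 26 $/kg; σ_y ≥ 50.5 MPa. Survivors: elm, stainless steel.
After converting to SI:
  elm: E = 11.77 GPa, ρ = 694.0 kg/m³
  stainless steel: E = 197.9 GPa, ρ = 7768 kg/m³
  stainless steel: M = 25.5 MN·m/kg
  elm: M = 17.0 MN·m/kg
Stainless steel has the largest M.

stainless steel, M = 25.5 MN·m/kg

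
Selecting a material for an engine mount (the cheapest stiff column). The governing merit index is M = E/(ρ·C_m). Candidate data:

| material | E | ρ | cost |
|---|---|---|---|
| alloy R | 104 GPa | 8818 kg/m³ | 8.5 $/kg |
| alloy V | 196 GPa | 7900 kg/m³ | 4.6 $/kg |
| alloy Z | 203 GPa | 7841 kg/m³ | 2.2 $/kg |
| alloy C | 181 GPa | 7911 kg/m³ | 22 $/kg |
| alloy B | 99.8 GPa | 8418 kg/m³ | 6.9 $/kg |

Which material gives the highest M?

Evaluate M for each candidate:
  alloy Z: M = 11.8 MN·m per $
  alloy V: M = 5.39 MN·m per $
  alloy B: M = 1.72 MN·m per $
  alloy R: M = 1.39 MN·m per $
  alloy C: M = 1.04 MN·m per $
Highest index: alloy Z.

alloy Z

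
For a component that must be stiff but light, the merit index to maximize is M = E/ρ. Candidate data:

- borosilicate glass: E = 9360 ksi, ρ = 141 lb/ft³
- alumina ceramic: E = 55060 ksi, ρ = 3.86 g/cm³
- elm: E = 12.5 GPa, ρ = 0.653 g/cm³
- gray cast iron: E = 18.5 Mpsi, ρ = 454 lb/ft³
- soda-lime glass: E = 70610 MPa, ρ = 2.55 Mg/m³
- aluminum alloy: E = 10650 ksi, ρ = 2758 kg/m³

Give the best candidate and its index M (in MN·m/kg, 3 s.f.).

alumina ceramic, M = 98.3 MN·m/kg

Normalizing units and computing the index:
  borosilicate glass: E = 64.53 GPa, ρ = 2259 kg/m³
  alumina ceramic: E = 379.6 GPa, ρ = 3860 kg/m³
  elm: E = 12.50 GPa, ρ = 653.0 kg/m³
  gray cast iron: E = 127.6 GPa, ρ = 7272 kg/m³
  soda-lime glass: E = 70.61 GPa, ρ = 2550 kg/m³
  aluminum alloy: E = 73.43 GPa, ρ = 2758 kg/m³
  alumina ceramic: M = 98.3 MN·m/kg
  borosilicate glass: M = 28.6 MN·m/kg
  soda-lime glass: M = 27.7 MN·m/kg
  aluminum alloy: M = 26.6 MN·m/kg
  elm: M = 19.1 MN·m/kg
  gray cast iron: M = 17.5 MN·m/kg
The maximum is for alumina ceramic.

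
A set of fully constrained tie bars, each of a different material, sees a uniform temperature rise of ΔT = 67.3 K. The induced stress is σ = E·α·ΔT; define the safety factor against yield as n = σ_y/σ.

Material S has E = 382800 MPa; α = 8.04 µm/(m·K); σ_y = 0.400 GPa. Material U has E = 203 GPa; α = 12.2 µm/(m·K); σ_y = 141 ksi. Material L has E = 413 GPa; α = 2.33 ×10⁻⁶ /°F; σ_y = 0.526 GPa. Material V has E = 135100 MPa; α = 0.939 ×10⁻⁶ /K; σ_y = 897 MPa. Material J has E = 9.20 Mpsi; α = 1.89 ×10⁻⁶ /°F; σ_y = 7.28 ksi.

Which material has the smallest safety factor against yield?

material S

In consistent units (E in GPa, α in ×10⁻⁶/K, σ_y in MPa):
  material S: E = 382.8, α = 8.04, σ_y = 400.0 → σ = 207 MPa, n = 1.93
  material U: E = 203.0, α = 12.2, σ_y = 972.2 → σ = 167 MPa, n = 5.83
  material L: E = 413.0, α = 4.19, σ_y = 526.0 → σ = 117 MPa, n = 4.51
  material V: E = 135.1, α = 0.939, σ_y = 897.0 → σ = 8.54 MPa, n = 105
  material J: E = 63.43, α = 3.40, σ_y = 50.19 → σ = 14.5 MPa, n = 3.46
The minimum is material S at n = 1.93.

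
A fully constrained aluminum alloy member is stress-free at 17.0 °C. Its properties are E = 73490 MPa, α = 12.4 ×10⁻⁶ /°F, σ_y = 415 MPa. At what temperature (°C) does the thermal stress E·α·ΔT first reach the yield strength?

270 °C

E = 73490 MPa = 73.49 GPa.
α = 12.4×10⁻⁶/°F × 9/5 = 22.3×10⁻⁶/K.
E·α·ΔT = 415.0 MPa ⇒ ΔT = 415.0 / (73.49×10³ × 22.3×10⁻⁶) = 253.0 K.
T = 17.0 + 253.0 = 270.0 °C.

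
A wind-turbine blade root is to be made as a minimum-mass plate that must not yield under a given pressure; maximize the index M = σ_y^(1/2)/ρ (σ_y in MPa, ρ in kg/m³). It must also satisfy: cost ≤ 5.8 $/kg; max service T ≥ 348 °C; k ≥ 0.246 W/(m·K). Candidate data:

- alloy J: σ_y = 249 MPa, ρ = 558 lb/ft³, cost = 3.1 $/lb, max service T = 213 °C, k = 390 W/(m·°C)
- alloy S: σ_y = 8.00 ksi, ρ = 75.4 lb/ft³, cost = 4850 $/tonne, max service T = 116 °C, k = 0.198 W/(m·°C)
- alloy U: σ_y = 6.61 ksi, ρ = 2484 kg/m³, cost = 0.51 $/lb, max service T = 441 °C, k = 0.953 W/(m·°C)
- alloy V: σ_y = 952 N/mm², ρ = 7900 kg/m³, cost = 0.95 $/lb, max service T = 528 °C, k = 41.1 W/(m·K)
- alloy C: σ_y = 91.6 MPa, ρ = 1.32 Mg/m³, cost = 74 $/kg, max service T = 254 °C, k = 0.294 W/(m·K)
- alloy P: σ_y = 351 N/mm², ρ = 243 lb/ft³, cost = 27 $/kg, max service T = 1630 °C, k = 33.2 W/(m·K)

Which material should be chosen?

alloy V

Screen on constraints: cost ≤ 5.8 $/kg; max service T ≥ 348 °C; k ≥ 0.246 W/(m·K). Survivors: alloy U, alloy V.
After converting to SI:
  alloy U: σ_y = 45.57 MPa, ρ = 2484 kg/m³
  alloy V: σ_y = 952.0 MPa, ρ = 7900 kg/m³
  alloy V: M = 3.91×10⁻³
  alloy U: M = 2.72×10⁻³
Highest index: alloy V.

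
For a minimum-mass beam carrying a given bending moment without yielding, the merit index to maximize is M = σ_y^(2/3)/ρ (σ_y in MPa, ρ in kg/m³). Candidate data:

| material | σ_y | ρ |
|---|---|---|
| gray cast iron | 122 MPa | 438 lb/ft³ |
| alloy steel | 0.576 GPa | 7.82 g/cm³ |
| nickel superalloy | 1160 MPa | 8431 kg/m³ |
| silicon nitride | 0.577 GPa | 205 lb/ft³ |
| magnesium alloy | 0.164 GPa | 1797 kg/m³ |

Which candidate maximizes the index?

In SI units:
  gray cast iron: σ_y = 122.0 MPa, ρ = 7016 kg/m³
  alloy steel: σ_y = 576.0 MPa, ρ = 7820 kg/m³
  nickel superalloy: σ_y = 1160 MPa, ρ = 8431 kg/m³
  silicon nitride: σ_y = 577.0 MPa, ρ = 3284 kg/m³
  magnesium alloy: σ_y = 164.0 MPa, ρ = 1797 kg/m³
  silicon nitride: M = 21.1×10⁻³
  magnesium alloy: M = 16.7×10⁻³
  nickel superalloy: M = 13.1×10⁻³
  alloy steel: M = 8.85×10⁻³
  gray cast iron: M = 3.51×10⁻³
Silicon nitride has the largest M.

silicon nitride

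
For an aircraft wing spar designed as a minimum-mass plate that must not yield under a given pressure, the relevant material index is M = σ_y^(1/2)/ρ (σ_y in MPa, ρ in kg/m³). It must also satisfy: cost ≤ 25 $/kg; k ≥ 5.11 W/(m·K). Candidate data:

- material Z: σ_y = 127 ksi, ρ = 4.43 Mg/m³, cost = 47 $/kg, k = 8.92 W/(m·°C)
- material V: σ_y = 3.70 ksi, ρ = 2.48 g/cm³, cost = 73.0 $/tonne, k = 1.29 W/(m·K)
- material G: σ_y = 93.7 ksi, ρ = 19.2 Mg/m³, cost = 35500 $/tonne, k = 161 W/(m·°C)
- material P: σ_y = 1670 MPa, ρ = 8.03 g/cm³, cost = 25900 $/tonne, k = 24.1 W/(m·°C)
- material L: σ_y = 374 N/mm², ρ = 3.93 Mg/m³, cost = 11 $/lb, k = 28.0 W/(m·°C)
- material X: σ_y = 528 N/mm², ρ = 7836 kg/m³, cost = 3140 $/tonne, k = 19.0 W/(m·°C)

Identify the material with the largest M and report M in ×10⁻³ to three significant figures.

Screen on constraints: cost ≤ 25 $/kg; k ≥ 5.11 W/(m·K). Survivors: material L, material X.
Convert each candidate to consistent units, then evaluate M:
  material L: σ_y = 374.0 MPa, ρ = 3930 kg/m³
  material X: σ_y = 528.0 MPa, ρ = 7836 kg/m³
  material L: M = 4.92×10⁻³
  material X: M = 2.93×10⁻³
Material L ranks first.

material L, M = 4.92×10⁻³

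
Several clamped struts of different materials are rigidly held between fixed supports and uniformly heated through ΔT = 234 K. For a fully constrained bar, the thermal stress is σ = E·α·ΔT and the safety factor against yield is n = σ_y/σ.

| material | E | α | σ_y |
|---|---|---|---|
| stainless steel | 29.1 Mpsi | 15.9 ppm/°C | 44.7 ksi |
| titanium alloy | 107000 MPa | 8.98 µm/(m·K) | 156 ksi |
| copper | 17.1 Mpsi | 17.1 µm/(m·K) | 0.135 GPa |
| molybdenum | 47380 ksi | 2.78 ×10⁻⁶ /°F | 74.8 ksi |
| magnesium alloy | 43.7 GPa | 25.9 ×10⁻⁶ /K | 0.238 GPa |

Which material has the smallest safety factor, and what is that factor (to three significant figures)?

copper, n = 0.286

Per material, after unit conversion:
  stainless steel: E = 200.6, α = 15.9, σ_y = 308.2 → σ = 746 MPa, n = 0.413
  titanium alloy: E = 107.0, α = 8.98, σ_y = 1076 → σ = 225 MPa, n = 4.78
  copper: E = 117.9, α = 17.1, σ_y = 135.0 → σ = 472 MPa, n = 0.286
  molybdenum: E = 326.7, α = 5.00, σ_y = 515.7 → σ = 383 MPa, n = 1.35
  magnesium alloy: E = 43.70, α = 25.9, σ_y = 238.0 → σ = 265 MPa, n = 0.899
Copper has the lowest safety factor, n = 0.286.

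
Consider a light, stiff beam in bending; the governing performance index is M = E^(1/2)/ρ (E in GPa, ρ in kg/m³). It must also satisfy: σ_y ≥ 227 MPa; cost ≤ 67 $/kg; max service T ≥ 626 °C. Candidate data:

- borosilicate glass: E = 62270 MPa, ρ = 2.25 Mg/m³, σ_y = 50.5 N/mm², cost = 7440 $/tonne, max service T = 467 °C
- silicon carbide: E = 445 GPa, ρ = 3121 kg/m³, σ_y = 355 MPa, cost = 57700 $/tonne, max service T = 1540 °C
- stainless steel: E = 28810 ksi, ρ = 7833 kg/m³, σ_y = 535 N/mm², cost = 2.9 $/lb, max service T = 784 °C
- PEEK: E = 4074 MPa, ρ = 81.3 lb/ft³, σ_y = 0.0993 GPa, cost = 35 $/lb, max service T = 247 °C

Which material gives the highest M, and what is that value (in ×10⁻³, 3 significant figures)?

Screen on constraints: σ_y ≥ 227 MPa; cost ≤ 67 $/kg; max service T ≥ 626 °C. Survivors: silicon carbide, stainless steel.
Putting every candidate on a common basis:
  silicon carbide: E = 445.0 GPa, ρ = 3121 kg/m³
  stainless steel: E = 198.6 GPa, ρ = 7833 kg/m³
  silicon carbide: M = 6.76×10⁻³
  stainless steel: M = 1.80×10⁻³
Silicon carbide ranks first.

silicon carbide, M = 6.76×10⁻³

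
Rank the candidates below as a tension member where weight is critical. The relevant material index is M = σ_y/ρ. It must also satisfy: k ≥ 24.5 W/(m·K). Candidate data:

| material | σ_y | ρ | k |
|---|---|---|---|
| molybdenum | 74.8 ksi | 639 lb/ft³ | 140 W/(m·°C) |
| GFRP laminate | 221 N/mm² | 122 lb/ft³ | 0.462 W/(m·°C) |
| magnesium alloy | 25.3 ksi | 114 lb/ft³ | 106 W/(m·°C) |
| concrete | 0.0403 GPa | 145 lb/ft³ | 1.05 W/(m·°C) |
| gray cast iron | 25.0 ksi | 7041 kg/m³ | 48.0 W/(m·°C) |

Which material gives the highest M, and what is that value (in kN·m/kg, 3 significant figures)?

magnesium alloy, M = 95.5 kN·m/kg

Screen on constraints: k ≥ 24.5 W/(m·K). Survivors: molybdenum, magnesium alloy, gray cast iron.
In SI units:
  molybdenum: σ_y = 515.7 MPa, ρ = 10240 kg/m³
  magnesium alloy: σ_y = 174.4 MPa, ρ = 1826 kg/m³
  gray cast iron: σ_y = 172.4 MPa, ρ = 7041 kg/m³
  magnesium alloy: M = 95.5 kN·m/kg
  molybdenum: M = 50.4 kN·m/kg
  gray cast iron: M = 24.5 kN·m/kg
The maximum is for magnesium alloy.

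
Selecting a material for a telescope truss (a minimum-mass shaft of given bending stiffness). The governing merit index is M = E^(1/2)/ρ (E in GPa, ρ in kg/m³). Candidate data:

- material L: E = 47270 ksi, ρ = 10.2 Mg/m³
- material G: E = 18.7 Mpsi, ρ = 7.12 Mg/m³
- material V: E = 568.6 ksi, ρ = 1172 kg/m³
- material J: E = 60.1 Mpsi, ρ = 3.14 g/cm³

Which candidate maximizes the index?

material J

Normalizing units and computing the index:
  material L: E = 325.9 GPa, ρ = 10200 kg/m³
  material G: E = 128.9 GPa, ρ = 7120 kg/m³
  material V: E = 3.920 GPa, ρ = 1172 kg/m³
  material J: E = 414.4 GPa, ρ = 3140 kg/m³
  material J: M = 6.48×10⁻³
  material L: M = 1.77×10⁻³
  material V: M = 1.69×10⁻³
  material G: M = 1.59×10⁻³
The maximum is for material J.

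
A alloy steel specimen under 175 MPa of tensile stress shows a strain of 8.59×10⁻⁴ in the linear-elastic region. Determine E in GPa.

E = σ/ε = 175 MPa / 8.59×10⁻⁴ = 203700 MPa = 204 GPa.

204 GPa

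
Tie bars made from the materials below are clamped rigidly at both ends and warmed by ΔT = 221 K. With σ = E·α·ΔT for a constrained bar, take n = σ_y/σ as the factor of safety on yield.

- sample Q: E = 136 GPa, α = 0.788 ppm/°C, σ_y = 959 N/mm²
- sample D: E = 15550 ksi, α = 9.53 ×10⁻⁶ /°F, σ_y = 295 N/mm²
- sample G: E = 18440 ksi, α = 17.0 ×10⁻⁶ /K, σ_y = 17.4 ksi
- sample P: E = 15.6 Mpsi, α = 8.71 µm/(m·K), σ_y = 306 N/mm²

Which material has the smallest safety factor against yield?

With everything in SI (GPa, ×10⁻⁶/K, MPa):
  sample Q: E = 136.0, α = 0.788, σ_y = 959.0 → σ = 23.7 MPa, n = 40.5
  sample D: E = 107.2, α = 17.2, σ_y = 295.0 → σ = 406 MPa, n = 0.726
  sample G: E = 127.1, α = 17.0, σ_y = 120.0 → σ = 478 MPa, n = 0.251
  sample P: E = 107.6, α = 8.71, σ_y = 306.0 → σ = 207 MPa, n = 1.48
Smallest n: sample G with n = 0.251.

sample G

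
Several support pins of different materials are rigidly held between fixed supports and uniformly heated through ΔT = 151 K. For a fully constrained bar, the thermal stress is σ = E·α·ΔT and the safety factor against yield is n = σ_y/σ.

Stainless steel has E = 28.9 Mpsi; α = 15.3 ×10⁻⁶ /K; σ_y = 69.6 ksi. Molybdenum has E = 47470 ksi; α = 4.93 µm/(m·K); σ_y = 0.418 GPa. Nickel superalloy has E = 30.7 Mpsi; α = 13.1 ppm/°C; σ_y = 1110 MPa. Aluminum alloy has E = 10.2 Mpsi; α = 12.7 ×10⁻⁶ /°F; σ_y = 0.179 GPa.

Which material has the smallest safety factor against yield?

aluminum alloy

Per material, after unit conversion:
  stainless steel: E = 199.3, α = 15.3, σ_y = 479.9 → σ = 460 MPa, n = 1.04
  molybdenum: E = 327.3, α = 4.93, σ_y = 418.0 → σ = 244 MPa, n = 1.72
  nickel superalloy: E = 211.7, α = 13.1, σ_y = 1110 → σ = 419 MPa, n = 2.65
  aluminum alloy: E = 70.33, α = 22.9, σ_y = 179.0 → σ = 243 MPa, n = 0.737
Smallest n: aluminum alloy with n = 0.737.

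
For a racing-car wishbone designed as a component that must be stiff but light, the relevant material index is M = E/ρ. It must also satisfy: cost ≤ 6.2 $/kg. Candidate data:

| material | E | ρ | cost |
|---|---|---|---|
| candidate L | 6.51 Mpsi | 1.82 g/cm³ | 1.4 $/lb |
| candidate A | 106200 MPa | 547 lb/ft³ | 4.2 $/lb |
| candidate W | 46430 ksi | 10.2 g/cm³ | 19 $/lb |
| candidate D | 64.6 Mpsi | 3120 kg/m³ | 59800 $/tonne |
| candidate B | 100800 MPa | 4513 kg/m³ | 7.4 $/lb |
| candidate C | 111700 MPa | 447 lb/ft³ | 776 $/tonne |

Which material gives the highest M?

Screen on constraints: cost ≤ 6.2 $/kg. Survivors: candidate L, candidate C.
After converting to SI:
  candidate L: E = 44.88 GPa, ρ = 1820 kg/m³
  candidate C: E = 111.7 GPa, ρ = 7160 kg/m³
  candidate L: M = 24.7 MN·m/kg
  candidate C: M = 15.6 MN·m/kg
Candidate L ranks first.

candidate L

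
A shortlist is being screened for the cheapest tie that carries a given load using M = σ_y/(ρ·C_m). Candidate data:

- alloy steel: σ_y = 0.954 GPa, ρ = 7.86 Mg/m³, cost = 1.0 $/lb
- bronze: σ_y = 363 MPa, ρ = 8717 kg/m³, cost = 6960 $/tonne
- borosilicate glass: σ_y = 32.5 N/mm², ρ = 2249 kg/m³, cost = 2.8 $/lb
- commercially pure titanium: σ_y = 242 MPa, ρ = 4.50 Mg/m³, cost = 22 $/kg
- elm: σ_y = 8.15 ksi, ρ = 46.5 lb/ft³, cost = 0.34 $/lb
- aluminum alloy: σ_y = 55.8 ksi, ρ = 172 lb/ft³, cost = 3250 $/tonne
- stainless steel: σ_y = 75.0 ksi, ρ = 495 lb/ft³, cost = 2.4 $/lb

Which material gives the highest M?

After converting to SI:
  alloy steel: σ_y = 954.0 MPa, ρ = 7860 kg/m³, cost = 2.205 $/kg
  bronze: σ_y = 363.0 MPa, ρ = 8717 kg/m³, cost = 6.960 $/kg
  borosilicate glass: σ_y = 32.50 MPa, ρ = 2249 kg/m³, cost = 6.173 $/kg
  commercially pure titanium: σ_y = 242.0 MPa, ρ = 4500 kg/m³, cost = 22.00 $/kg
  elm: σ_y = 56.19 MPa, ρ = 744.9 kg/m³, cost = 0.7496 $/kg
  aluminum alloy: σ_y = 384.7 MPa, ρ = 2755 kg/m³, cost = 3.250 $/kg
  stainless steel: σ_y = 517.1 MPa, ρ = 7929 kg/m³, cost = 5.291 $/kg
  elm: M = 101 kN·m per $
  alloy steel: M = 55.1 kN·m per $
  aluminum alloy: M = 43.0 kN·m per $
  stainless steel: M = 12.3 kN·m per $
  bronze: M = 5.98 kN·m per $
  commercially pure titanium: M = 2.44 kN·m per $
  borosilicate glass: M = 2.34 kN·m per $
Elm ranks first.

elm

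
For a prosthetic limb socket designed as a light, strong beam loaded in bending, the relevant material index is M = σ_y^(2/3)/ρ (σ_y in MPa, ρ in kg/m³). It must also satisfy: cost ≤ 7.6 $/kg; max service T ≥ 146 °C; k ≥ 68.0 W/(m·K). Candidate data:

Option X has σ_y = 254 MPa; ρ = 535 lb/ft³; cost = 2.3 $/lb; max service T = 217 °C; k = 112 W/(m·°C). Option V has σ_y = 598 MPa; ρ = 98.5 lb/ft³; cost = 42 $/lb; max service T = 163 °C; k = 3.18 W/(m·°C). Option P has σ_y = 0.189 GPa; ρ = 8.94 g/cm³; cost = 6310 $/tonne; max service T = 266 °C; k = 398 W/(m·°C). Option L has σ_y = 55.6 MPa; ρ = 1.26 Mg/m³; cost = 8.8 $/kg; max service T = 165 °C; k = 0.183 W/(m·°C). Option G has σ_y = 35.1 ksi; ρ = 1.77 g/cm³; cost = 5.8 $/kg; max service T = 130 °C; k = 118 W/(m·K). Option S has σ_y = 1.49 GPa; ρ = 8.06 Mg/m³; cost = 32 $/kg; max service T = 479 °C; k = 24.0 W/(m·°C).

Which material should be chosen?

option X

Screen on constraints: cost ≤ 7.6 $/kg; max service T ≥ 146 °C; k ≥ 68.0 W/(m·K). Survivors: option X, option P.
Normalizing units and computing the index:
  option X: σ_y = 254.0 MPa, ρ = 8570 kg/m³
  option P: σ_y = 189.0 MPa, ρ = 8940 kg/m³
  option X: M = 4.68×10⁻³
  option P: M = 3.68×10⁻³
Option X has the largest M.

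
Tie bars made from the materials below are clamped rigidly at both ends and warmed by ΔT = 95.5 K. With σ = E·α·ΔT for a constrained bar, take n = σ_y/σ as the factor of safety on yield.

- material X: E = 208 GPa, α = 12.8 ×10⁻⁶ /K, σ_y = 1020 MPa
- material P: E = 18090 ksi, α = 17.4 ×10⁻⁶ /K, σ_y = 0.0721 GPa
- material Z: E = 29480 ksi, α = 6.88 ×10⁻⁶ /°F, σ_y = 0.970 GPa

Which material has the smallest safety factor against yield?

In consistent units (E in GPa, α in ×10⁻⁶/K, σ_y in MPa):
  material X: E = 208.0, α = 12.8, σ_y = 1020 → σ = 254 MPa, n = 4.01
  material P: E = 124.7, α = 17.4, σ_y = 72.10 → σ = 207 MPa, n = 0.348
  material Z: E = 203.3, α = 12.4, σ_y = 970.0 → σ = 240 MPa, n = 4.04
The minimum is material P at n = 0.348.

material P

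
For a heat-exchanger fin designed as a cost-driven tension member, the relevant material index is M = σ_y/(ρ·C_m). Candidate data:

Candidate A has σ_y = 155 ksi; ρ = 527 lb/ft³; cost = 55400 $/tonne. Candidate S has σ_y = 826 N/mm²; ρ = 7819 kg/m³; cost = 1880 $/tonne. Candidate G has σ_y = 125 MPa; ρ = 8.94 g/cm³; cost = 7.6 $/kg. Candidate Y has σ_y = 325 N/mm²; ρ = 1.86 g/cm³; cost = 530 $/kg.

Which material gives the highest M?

Convert each candidate to consistent units, then evaluate M:
  candidate A: σ_y = 1069 MPa, ρ = 8442 kg/m³, cost = 55.40 $/kg
  candidate S: σ_y = 826.0 MPa, ρ = 7819 kg/m³, cost = 1.880 $/kg
  candidate G: σ_y = 125.0 MPa, ρ = 8940 kg/m³, cost = 7.600 $/kg
  candidate Y: σ_y = 325.0 MPa, ρ = 1860 kg/m³, cost = 530.0 $/kg
  candidate S: M = 56.2 kN·m per $
  candidate A: M = 2.29 kN·m per $
  candidate G: M = 1.84 kN·m per $
  candidate Y: M = 0.330 kN·m per $
Candidate S ranks first.

candidate S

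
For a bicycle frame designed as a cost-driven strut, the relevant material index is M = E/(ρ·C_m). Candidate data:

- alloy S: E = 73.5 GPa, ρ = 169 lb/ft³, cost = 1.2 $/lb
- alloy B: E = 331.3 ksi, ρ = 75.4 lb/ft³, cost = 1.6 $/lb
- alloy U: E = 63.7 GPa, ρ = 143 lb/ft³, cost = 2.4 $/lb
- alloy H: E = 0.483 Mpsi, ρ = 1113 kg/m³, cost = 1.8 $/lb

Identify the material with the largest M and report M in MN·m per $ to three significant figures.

Normalizing units and computing the index:
  alloy S: E = 73.50 GPa, ρ = 2707 kg/m³, cost = 2.646 $/kg
  alloy B: E = 2.284 GPa, ρ = 1208 kg/m³, cost = 3.527 $/kg
  alloy U: E = 63.70 GPa, ρ = 2291 kg/m³, cost = 5.291 $/kg
  alloy H: E = 3.330 GPa, ρ = 1113 kg/m³, cost = 3.968 $/kg
  alloy S: M = 10.3 MN·m per $
  alloy U: M = 5.26 MN·m per $
  alloy H: M = 0.754 MN·m per $
  alloy B: M = 0.536 MN·m per $
Alloy S has the largest M.

alloy S, M = 10.3 MN·m per $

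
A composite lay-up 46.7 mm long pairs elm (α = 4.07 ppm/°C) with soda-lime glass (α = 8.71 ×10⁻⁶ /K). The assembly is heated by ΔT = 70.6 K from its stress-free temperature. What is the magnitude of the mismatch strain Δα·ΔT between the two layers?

Δα = |4.07 − 8.71|×10⁻⁶/K = 4.64×10⁻⁶/K.
Mismatch strain = Δα·ΔT = 4.64×10⁻⁶ × 70.6 = 3.28×10⁻⁴.

3.28×10⁻⁴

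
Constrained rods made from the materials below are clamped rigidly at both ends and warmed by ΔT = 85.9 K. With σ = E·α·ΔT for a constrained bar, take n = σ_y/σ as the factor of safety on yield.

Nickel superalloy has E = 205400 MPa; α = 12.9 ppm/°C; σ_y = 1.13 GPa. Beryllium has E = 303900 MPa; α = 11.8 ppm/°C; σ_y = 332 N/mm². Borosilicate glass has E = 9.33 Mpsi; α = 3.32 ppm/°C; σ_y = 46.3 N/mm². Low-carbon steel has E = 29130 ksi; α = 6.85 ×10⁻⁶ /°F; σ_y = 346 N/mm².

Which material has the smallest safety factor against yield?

beryllium

Per material, after unit conversion:
  nickel superalloy: E = 205.4, α = 12.9, σ_y = 1130 → σ = 228 MPa, n = 4.96
  beryllium: E = 303.9, α = 11.8, σ_y = 332.0 → σ = 308 MPa, n = 1.08
  borosilicate glass: E = 64.33, α = 3.32, σ_y = 46.30 → σ = 18.3 MPa, n = 2.52
  low-carbon steel: E = 200.8, α = 12.3, σ_y = 346.0 → σ = 213 MPa, n = 1.63
Beryllium has the lowest safety factor, n = 1.08.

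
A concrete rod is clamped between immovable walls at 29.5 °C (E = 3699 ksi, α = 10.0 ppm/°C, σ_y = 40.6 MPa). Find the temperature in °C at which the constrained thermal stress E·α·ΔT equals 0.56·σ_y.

119 °C

E = 3699 ksi = 25.50 GPa.
E·α·ΔT = 22.74 MPa ⇒ ΔT = 22.74 / (25.50×10³ × 10.0×10⁻⁶) = 89.15 K.
T = 29.5 + 89.15 = 118.6 °C.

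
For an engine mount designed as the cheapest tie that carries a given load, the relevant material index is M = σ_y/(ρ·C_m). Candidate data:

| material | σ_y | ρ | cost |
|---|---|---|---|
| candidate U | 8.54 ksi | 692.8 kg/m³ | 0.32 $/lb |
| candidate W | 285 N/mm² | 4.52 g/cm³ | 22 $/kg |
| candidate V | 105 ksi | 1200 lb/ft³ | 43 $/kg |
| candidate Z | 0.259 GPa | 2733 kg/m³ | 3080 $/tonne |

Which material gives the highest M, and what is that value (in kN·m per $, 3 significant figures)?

candidate U, M = 120 kN·m per $

In SI units:
  candidate U: σ_y = 58.88 MPa, ρ = 692.8 kg/m³, cost = 0.7055 $/kg
  candidate W: σ_y = 285.0 MPa, ρ = 4520 kg/m³, cost = 22.00 $/kg
  candidate V: σ_y = 723.9 MPa, ρ = 19220 kg/m³, cost = 43.00 $/kg
  candidate Z: σ_y = 259.0 MPa, ρ = 2733 kg/m³, cost = 3.080 $/kg
  candidate U: M = 120 kN·m per $
  candidate Z: M = 30.8 kN·m per $
  candidate W: M = 2.87 kN·m per $
  candidate V: M = 0.876 kN·m per $
The maximum is for candidate U.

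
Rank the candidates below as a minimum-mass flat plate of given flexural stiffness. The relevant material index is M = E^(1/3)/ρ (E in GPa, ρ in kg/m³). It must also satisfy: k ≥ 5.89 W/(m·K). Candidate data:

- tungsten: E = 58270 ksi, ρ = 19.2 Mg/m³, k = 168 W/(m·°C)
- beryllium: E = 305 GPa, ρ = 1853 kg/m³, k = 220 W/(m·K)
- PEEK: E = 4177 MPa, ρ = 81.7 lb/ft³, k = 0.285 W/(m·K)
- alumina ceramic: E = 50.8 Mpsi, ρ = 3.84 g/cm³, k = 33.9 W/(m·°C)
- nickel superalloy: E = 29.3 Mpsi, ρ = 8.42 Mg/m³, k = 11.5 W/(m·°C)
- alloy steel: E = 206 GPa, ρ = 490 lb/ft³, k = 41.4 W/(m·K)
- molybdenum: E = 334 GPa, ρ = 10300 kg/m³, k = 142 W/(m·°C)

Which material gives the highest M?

beryllium

Screen on constraints: k ≥ 5.89 W/(m·K). Survivors: tungsten, beryllium, alumina ceramic, nickel superalloy, alloy steel, molybdenum.
In SI units:
  tungsten: E = 401.8 GPa, ρ = 19200 kg/m³
  beryllium: E = 305.0 GPa, ρ = 1853 kg/m³
  alumina ceramic: E = 350.3 GPa, ρ = 3840 kg/m³
  nickel superalloy: E = 202.0 GPa, ρ = 8420 kg/m³
  alloy steel: E = 206.0 GPa, ρ = 7849 kg/m³
  molybdenum: E = 334.0 GPa, ρ = 10300 kg/m³
  beryllium: M = 3.63×10⁻³
  alumina ceramic: M = 1.84×10⁻³
  alloy steel: M = 0.752×10⁻³
  nickel superalloy: M = 0.697×10⁻³
  molybdenum: M = 0.674×10⁻³
  tungsten: M = 0.384×10⁻³
Highest index: beryllium.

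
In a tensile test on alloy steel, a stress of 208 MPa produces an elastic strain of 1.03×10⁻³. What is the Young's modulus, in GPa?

202 GPa

E = σ/ε = 208 MPa / 1.03×10⁻³ = 201900 MPa = 202 GPa.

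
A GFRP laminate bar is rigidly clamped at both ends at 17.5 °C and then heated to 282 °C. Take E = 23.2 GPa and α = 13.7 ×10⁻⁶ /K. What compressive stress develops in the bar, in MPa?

ΔT = 264.5 K. Constrained thermal stress σ = E·α·ΔT = 23.20×10³ MPa × 13.7×10⁻⁶ × 264.5 = 84.1 MPa (compressive).

84.1 MPa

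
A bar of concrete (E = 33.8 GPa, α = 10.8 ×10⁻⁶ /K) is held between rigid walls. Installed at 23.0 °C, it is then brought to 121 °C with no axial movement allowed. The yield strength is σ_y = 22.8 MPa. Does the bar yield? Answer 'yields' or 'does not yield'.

yields

ΔT = 98.00 K. Constrained thermal stress σ = E·α·ΔT = 33.80×10³ MPa × 10.8×10⁻⁶ × 98.00 = 35.8 MPa (compressive).
Compare to σ_y = 22.8 MPa: σ ≥ σ_y, so it yields.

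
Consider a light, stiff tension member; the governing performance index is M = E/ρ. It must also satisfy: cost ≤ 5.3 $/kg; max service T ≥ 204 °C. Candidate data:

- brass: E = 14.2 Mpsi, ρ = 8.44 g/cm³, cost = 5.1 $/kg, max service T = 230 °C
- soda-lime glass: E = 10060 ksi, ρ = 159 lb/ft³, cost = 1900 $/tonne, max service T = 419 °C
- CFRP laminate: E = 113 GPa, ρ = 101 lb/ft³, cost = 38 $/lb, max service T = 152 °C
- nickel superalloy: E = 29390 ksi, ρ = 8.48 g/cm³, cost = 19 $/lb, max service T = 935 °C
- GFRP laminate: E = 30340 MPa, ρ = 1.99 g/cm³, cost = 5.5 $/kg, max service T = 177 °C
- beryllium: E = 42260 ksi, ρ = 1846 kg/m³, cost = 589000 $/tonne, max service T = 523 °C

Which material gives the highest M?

Screen on constraints: cost ≤ 5.3 $/kg; max service T ≥ 204 °C. Survivors: brass, soda-lime glass.
In SI units:
  brass: E = 97.91 GPa, ρ = 8440 kg/m³
  soda-lime glass: E = 69.36 GPa, ρ = 2547 kg/m³
  soda-lime glass: M = 27.2 MN·m/kg
  brass: M = 11.6 MN·m/kg
Soda-lime glass has the largest M.

soda-lime glass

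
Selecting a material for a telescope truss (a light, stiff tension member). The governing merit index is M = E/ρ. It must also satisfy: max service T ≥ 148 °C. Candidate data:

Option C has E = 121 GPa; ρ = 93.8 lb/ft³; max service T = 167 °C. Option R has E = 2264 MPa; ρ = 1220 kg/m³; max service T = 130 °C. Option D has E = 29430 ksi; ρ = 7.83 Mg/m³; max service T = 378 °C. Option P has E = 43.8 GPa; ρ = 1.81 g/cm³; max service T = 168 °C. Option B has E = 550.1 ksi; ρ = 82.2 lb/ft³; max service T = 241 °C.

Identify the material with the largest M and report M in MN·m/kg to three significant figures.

Screen on constraints: max service T ≥ 148 °C. Survivors: option C, option D, option P, option B.
In SI units:
  option C: E = 121.0 GPa, ρ = 1503 kg/m³
  option D: E = 202.9 GPa, ρ = 7830 kg/m³
  option P: E = 43.80 GPa, ρ = 1810 kg/m³
  option B: E = 3.793 GPa, ρ = 1317 kg/m³
  option C: M = 80.5 MN·m/kg
  option D: M = 25.9 MN·m/kg
  option P: M = 24.2 MN·m/kg
  option B: M = 2.88 MN·m/kg
The maximum is for option C.

option C, M = 80.5 MN·m/kg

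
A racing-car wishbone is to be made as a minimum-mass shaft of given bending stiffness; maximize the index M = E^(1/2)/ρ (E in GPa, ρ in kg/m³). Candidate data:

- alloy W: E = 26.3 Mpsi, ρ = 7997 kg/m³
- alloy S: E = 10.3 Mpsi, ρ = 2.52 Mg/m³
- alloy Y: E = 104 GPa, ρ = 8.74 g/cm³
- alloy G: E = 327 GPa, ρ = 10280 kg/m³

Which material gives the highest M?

Putting every candidate on a common basis:
  alloy W: E = 181.3 GPa, ρ = 7997 kg/m³
  alloy S: E = 71.02 GPa, ρ = 2520 kg/m³
  alloy Y: E = 104.0 GPa, ρ = 8740 kg/m³
  alloy G: E = 327.0 GPa, ρ = 10280 kg/m³
  alloy S: M = 3.34×10⁻³
  alloy G: M = 1.76×10⁻³
  alloy W: M = 1.68×10⁻³
  alloy Y: M = 1.17×10⁻³
The maximum is for alloy S.

alloy S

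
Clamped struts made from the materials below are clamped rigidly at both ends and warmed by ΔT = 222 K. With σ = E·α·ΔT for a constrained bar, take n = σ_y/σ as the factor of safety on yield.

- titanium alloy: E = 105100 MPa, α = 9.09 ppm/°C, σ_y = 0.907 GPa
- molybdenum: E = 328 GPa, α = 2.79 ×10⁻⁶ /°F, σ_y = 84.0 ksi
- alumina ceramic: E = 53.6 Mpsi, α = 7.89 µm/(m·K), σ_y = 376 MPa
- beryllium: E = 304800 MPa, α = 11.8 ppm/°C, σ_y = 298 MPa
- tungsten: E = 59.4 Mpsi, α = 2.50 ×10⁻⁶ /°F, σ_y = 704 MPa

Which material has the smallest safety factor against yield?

Converting E to GPa, α to ×10⁻⁶/K, σ_y to MPa, then σ and n for each:
  titanium alloy: E = 105.1, α = 9.09, σ_y = 907.0 → σ = 212 MPa, n = 4.28
  molybdenum: E = 328.0, α = 5.02, σ_y = 579.2 → σ = 366 MPa, n = 1.58
  alumina ceramic: E = 369.6, α = 7.89, σ_y = 376.0 → σ = 647 MPa, n = 0.581
  beryllium: E = 304.8, α = 11.8, σ_y = 298.0 → σ = 798 MPa, n = 0.373
  tungsten: E = 409.5, α = 4.50, σ_y = 704.0 → σ = 409 MPa, n = 1.72
Beryllium has the lowest safety factor, n = 0.373.

beryllium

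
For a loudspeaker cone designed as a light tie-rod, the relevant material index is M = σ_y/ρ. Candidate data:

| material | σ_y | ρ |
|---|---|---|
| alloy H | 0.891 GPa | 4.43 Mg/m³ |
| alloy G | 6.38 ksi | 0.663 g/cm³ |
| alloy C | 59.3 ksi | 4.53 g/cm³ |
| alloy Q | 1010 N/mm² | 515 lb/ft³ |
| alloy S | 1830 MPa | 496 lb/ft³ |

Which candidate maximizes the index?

alloy S

Putting every candidate on a common basis:
  alloy H: σ_y = 891.0 MPa, ρ = 4430 kg/m³
  alloy G: σ_y = 43.99 MPa, ρ = 663.0 kg/m³
  alloy C: σ_y = 408.9 MPa, ρ = 4530 kg/m³
  alloy Q: σ_y = 1010 MPa, ρ = 8250 kg/m³
  alloy S: σ_y = 1830 MPa, ρ = 7945 kg/m³
  alloy S: M = 230 kN·m/kg
  alloy H: M = 201 kN·m/kg
  alloy Q: M = 122 kN·m/kg
  alloy C: M = 90.3 kN·m/kg
  alloy G: M = 66.3 kN·m/kg
Alloy S has the largest M.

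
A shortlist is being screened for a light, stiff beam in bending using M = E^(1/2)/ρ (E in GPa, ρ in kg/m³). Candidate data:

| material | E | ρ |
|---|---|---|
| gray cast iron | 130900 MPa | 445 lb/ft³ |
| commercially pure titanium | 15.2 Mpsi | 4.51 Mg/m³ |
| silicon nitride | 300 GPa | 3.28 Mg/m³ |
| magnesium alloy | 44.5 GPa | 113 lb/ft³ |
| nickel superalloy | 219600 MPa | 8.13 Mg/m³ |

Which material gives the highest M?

silicon nitride

Putting every candidate on a common basis:
  gray cast iron: E = 130.9 GPa, ρ = 7128 kg/m³
  commercially pure titanium: E = 104.8 GPa, ρ = 4510 kg/m³
  silicon nitride: E = 300.0 GPa, ρ = 3280 kg/m³
  magnesium alloy: E = 44.50 GPa, ρ = 1810 kg/m³
  nickel superalloy: E = 219.6 GPa, ρ = 8130 kg/m³
  silicon nitride: M = 5.28×10⁻³
  magnesium alloy: M = 3.69×10⁻³
  commercially pure titanium: M = 2.27×10⁻³
  nickel superalloy: M = 1.82×10⁻³
  gray cast iron: M = 1.61×10⁻³
Silicon nitride has the largest M.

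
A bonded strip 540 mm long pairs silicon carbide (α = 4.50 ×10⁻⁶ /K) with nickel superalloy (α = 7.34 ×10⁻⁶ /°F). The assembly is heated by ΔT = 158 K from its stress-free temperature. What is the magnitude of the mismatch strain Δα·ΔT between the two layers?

nickel superalloy: α = 7.34×10⁻⁶/°F × 9/5 = 13.2×10⁻⁶/K.
Δα = |4.50 − 13.2|×10⁻⁶/K = 8.71×10⁻⁶/K.
Mismatch strain = Δα·ΔT = 8.71×10⁻⁶ × 158.0 = 1.38×10⁻³.

1.38×10⁻³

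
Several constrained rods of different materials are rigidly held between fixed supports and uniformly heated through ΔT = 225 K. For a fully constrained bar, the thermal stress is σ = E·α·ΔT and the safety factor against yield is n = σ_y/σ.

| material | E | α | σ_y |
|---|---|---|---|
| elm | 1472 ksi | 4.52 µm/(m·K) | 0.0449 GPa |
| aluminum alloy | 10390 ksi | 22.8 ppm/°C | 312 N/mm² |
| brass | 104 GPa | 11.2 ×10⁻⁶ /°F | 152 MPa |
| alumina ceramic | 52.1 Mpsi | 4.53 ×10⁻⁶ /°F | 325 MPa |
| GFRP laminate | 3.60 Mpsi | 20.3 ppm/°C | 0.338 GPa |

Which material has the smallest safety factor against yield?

Per material, after unit conversion:
  elm: E = 10.15, α = 4.52, σ_y = 44.90 → σ = 10.3 MPa, n = 4.35
  aluminum alloy: E = 71.64, α = 22.8, σ_y = 312.0 → σ = 367 MPa, n = 0.849
  brass: E = 104.0, α = 20.2, σ_y = 152.0 → σ = 472 MPa, n = 0.322
  alumina ceramic: E = 359.2, α = 8.15, σ_y = 325.0 → σ = 659 MPa, n = 0.493
  GFRP laminate: E = 24.82, α = 20.3, σ_y = 338.0 → σ = 113 MPa, n = 2.98
Brass has the lowest safety factor, n = 0.322.

brass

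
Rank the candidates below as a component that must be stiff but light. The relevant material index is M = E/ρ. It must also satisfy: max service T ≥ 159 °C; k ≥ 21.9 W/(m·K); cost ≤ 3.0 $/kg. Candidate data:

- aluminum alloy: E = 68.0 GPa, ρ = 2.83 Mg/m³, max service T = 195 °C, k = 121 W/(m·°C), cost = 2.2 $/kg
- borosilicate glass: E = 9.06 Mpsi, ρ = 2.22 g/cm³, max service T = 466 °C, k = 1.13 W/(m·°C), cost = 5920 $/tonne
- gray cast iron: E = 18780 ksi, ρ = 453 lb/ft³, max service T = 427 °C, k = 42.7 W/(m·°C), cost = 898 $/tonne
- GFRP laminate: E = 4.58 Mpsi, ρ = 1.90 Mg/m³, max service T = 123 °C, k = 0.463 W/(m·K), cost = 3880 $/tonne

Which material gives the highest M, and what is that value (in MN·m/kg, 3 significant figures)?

aluminum alloy, M = 24.0 MN·m/kg

Screen on constraints: max service T ≥ 159 °C; k ≥ 21.9 W/(m·K); cost ≤ 3.0 $/kg. Survivors: aluminum alloy, gray cast iron.
Putting every candidate on a common basis:
  aluminum alloy: E = 68.00 GPa, ρ = 2830 kg/m³
  gray cast iron: E = 129.5 GPa, ρ = 7256 kg/m³
  aluminum alloy: M = 24.0 MN·m/kg
  gray cast iron: M = 17.8 MN·m/kg
Aluminum alloy has the largest M.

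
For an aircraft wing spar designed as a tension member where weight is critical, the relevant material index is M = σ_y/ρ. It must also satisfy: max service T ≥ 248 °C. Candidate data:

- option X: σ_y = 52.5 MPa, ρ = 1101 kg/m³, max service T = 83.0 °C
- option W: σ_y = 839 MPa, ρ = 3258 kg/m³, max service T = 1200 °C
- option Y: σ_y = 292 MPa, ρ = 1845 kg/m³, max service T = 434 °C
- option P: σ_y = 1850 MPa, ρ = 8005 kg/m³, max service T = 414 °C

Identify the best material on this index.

Screen on constraints: max service T ≥ 248 °C. Survivors: option W, option Y, option P.
Evaluate M for each candidate:
  option W: M = 258 kN·m/kg
  option P: M = 231 kN·m/kg
  option Y: M = 158 kN·m/kg
Option W ranks first.

option W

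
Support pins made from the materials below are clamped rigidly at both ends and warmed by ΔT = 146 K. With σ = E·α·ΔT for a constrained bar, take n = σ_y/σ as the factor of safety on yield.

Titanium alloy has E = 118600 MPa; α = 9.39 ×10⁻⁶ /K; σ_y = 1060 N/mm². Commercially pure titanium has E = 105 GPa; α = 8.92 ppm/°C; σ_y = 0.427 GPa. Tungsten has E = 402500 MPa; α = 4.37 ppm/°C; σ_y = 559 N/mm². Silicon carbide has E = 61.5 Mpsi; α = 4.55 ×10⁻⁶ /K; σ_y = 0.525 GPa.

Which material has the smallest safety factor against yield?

Per material, after unit conversion:
  titanium alloy: E = 118.6, α = 9.39, σ_y = 1060 → σ = 163 MPa, n = 6.52
  commercially pure titanium: E = 105.0, α = 8.92, σ_y = 427.0 → σ = 137 MPa, n = 3.12
  tungsten: E = 402.5, α = 4.37, σ_y = 559.0 → σ = 257 MPa, n = 2.18
  silicon carbide: E = 424.0, α = 4.55, σ_y = 525.0 → σ = 282 MPa, n = 1.86
The minimum is silicon carbide at n = 1.86.

silicon carbide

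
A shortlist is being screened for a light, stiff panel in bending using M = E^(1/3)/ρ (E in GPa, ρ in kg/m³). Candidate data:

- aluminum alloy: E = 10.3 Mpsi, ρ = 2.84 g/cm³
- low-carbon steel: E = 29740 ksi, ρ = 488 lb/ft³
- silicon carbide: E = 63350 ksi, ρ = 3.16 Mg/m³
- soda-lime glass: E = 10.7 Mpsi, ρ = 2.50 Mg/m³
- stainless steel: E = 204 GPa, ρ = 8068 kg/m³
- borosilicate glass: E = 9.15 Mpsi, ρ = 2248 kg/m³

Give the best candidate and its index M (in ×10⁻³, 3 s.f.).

silicon carbide, M = 2.40×10⁻³

Normalizing units and computing the index:
  aluminum alloy: E = 71.02 GPa, ρ = 2840 kg/m³
  low-carbon steel: E = 205.1 GPa, ρ = 7817 kg/m³
  silicon carbide: E = 436.8 GPa, ρ = 3160 kg/m³
  soda-lime glass: E = 73.77 GPa, ρ = 2500 kg/m³
  stainless steel: E = 204.0 GPa, ρ = 8068 kg/m³
  borosilicate glass: E = 63.09 GPa, ρ = 2248 kg/m³
  silicon carbide: M = 2.40×10⁻³
  borosilicate glass: M = 1.77×10⁻³
  soda-lime glass: M = 1.68×10⁻³
  aluminum alloy: M = 1.46×10⁻³
  low-carbon steel: M = 0.754×10⁻³
  stainless steel: M = 0.730×10⁻³
Silicon carbide has the largest M.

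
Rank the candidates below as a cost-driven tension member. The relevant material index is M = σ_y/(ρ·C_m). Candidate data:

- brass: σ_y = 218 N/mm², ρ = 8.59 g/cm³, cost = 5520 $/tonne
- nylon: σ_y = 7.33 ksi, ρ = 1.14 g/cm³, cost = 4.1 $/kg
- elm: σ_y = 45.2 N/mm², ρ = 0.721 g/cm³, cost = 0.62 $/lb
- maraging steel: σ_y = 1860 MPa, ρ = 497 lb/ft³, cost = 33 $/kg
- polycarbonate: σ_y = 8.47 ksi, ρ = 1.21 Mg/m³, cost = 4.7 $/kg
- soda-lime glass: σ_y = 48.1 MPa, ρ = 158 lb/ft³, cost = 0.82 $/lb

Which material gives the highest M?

In SI units:
  brass: σ_y = 218.0 MPa, ρ = 8590 kg/m³, cost = 5.520 $/kg
  nylon: σ_y = 50.54 MPa, ρ = 1140 kg/m³, cost = 4.100 $/kg
  elm: σ_y = 45.20 MPa, ρ = 721.0 kg/m³, cost = 1.367 $/kg
  maraging steel: σ_y = 1860 MPa, ρ = 7961 kg/m³, cost = 33.00 $/kg
  polycarbonate: σ_y = 58.40 MPa, ρ = 1210 kg/m³, cost = 4.700 $/kg
  soda-lime glass: σ_y = 48.10 MPa, ρ = 2531 kg/m³, cost = 1.808 $/kg
  elm: M = 45.9 kN·m per $
  nylon: M = 10.8 kN·m per $
  soda-lime glass: M = 10.5 kN·m per $
  polycarbonate: M = 10.3 kN·m per $
  maraging steel: M = 7.08 kN·m per $
  brass: M = 4.60 kN·m per $
Highest index: elm.

elm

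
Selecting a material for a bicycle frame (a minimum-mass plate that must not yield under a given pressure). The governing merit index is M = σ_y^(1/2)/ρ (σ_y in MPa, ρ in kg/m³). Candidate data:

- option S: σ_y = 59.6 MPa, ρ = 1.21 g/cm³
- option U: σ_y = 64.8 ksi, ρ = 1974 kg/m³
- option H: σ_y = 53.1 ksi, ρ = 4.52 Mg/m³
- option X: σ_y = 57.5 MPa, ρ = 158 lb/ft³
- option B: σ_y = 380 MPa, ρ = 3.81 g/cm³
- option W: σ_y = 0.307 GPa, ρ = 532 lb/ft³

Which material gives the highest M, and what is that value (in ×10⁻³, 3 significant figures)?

Convert each candidate to consistent units, then evaluate M:
  option S: σ_y = 59.60 MPa, ρ = 1210 kg/m³
  option U: σ_y = 446.8 MPa, ρ = 1974 kg/m³
  option H: σ_y = 366.1 MPa, ρ = 4520 kg/m³
  option X: σ_y = 57.50 MPa, ρ = 2531 kg/m³
  option B: σ_y = 380.0 MPa, ρ = 3810 kg/m³
  option W: σ_y = 307.0 MPa, ρ = 8522 kg/m³
  option U: M = 10.7×10⁻³
  option S: M = 6.38×10⁻³
  option B: M = 5.12×10⁻³
  option H: M = 4.23×10⁻³
  option X: M = 3.00×10⁻³
  option W: M = 2.06×10⁻³
Highest index: option U.

option U, M = 10.7×10⁻³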